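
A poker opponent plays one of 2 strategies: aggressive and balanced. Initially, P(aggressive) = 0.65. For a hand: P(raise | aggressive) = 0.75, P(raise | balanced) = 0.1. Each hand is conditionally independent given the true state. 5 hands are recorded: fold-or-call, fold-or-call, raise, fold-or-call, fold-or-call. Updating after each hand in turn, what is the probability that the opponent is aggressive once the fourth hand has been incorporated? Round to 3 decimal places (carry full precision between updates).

After 'fold-or-call': P(aggressive) = 0.25·0.6500 / (0.25·0.6500 + 0.9·0.3500) ≈ 0.3403
After 'fold-or-call': P(aggressive) = 0.25·0.3403 / (0.25·0.3403 + 0.9·0.6597) ≈ 0.1253
After 'raise': P(aggressive) = 0.75·0.1253 / (0.75·0.1253 + 0.1·0.8747) ≈ 0.5180
After 'fold-or-call': P(aggressive) = 0.25·0.5180 / (0.25·0.5180 + 0.9·0.4820) ≈ 0.2299

0.230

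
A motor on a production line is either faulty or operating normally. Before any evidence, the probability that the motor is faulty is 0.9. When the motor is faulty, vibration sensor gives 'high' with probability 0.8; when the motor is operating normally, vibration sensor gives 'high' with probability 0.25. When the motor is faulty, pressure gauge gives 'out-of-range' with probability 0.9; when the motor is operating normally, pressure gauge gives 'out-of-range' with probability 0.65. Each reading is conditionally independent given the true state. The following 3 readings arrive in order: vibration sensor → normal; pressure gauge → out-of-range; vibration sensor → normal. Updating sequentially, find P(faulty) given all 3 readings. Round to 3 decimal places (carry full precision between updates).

0.470

Each posterior becomes the prior for the next update.
After vibration sensor='normal': P(faulty) = 0.2·0.9000 / (0.2·0.9000 + 0.75·0.1000) ≈ 0.7059
After pressure gauge='out-of-range': P(faulty) = 0.9·0.7059 / (0.9·0.7059 + 0.65·0.2941) ≈ 0.7687
After vibration sensor='normal': P(faulty) = 0.2·0.7687 / (0.2·0.7687 + 0.75·0.2313) ≈ 0.4698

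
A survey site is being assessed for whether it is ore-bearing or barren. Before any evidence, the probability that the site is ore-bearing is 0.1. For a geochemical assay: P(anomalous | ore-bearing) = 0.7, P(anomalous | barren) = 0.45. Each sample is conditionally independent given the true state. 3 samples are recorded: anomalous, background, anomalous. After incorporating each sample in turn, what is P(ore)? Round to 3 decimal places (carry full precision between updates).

After 'anomalous': P(ore) = 0.7·0.1000 / (0.7·0.1000 + 0.45·0.9000) ≈ 0.1474
After 'background': P(ore) = 0.3·0.1474 / (0.3·0.1474 + 0.55·0.8526) ≈ 0.0862
After 'anomalous': P(ore) = 0.7·0.0862 / (0.7·0.0862 + 0.45·0.9138) ≈ 0.1279

0.128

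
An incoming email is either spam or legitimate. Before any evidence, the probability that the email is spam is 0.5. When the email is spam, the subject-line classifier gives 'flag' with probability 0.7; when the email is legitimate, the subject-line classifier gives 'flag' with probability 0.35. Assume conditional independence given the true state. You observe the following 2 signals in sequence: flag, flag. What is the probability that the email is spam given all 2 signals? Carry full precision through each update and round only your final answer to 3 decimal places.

After 'flag': P(spam) = 0.7·0.5000 / (0.7·0.5000 + 0.35·0.5000) ≈ 0.6667
After 'flag': P(spam) = 0.7·0.6667 / (0.7·0.6667 + 0.35·0.3333) ≈ 0.8000

0.800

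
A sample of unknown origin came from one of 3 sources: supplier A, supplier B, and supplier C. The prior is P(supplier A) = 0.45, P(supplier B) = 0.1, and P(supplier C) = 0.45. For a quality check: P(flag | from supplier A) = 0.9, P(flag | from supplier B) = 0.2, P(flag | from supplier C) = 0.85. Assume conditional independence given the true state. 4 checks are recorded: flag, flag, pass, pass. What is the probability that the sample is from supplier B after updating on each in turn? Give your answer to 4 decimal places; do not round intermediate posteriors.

0.1893

After 'flag': normaliser = 0.9·0.4500 + 0.2·0.1000 + 0.85·0.4500; P(supplier A) ≈ 0.5015, P(supplier B) ≈ 0.0248, P(supplier C) ≈ 0.4737
After 'flag': normaliser = 0.9·0.5015 + 0.2·0.0248 + 0.85·0.4737; P(supplier A) ≈ 0.5255, P(supplier B) ≈ 0.0058, P(supplier C) ≈ 0.4687
After 'pass': normaliser = 0.1·0.5255 + 0.8·0.0058 + 0.15·0.4687; P(supplier A) ≈ 0.4122, P(supplier B) ≈ 0.0362, P(supplier C) ≈ 0.5516
After 'pass': normaliser = 0.1·0.4122 + 0.8·0.0362 + 0.15·0.5516; P(supplier A) ≈ 0.2696, P(supplier B) ≈ 0.1893, P(supplier C) ≈ 0.5411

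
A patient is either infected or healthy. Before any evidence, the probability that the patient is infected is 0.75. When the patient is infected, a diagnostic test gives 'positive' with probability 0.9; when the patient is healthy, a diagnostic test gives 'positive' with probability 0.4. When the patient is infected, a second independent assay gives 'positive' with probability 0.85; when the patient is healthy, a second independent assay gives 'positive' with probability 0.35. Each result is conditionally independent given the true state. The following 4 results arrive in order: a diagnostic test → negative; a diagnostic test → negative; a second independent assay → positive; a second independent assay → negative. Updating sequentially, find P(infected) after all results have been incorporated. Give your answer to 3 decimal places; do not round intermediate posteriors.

After a diagnostic test='negative': P(infected) = 0.1·0.7500 / (0.1·0.7500 + 0.6·0.2500) ≈ 0.3333
After a diagnostic test='negative': P(infected) = 0.1·0.3333 / (0.1·0.3333 + 0.6·0.6667) ≈ 0.0769
After a second independent assay='positive': P(infected) = 0.85·0.0769 / (0.85·0.0769 + 0.35·0.9231) ≈ 0.1683
After a second independent assay='negative': P(infected) = 0.15·0.1683 / (0.15·0.1683 + 0.65·0.8317) ≈ 0.0446

0.045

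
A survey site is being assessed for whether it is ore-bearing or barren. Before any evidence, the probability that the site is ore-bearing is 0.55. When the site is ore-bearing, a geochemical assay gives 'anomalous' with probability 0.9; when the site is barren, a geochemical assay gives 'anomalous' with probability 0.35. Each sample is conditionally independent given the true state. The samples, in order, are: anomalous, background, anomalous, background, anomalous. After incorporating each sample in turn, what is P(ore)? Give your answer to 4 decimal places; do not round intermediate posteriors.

0.3297

After 'anomalous': P(ore) = 0.9·0.5500 / (0.9·0.5500 + 0.35·0.4500) ≈ 0.7586
After 'background': P(ore) = 0.1·0.7586 / (0.1·0.7586 + 0.65·0.2414) ≈ 0.3259
After 'anomalous': P(ore) = 0.9·0.3259 / (0.9·0.3259 + 0.35·0.6741) ≈ 0.5542
After 'background': P(ore) = 0.1·0.5542 / (0.1·0.5542 + 0.65·0.4458) ≈ 0.1606
After 'anomalous': P(ore) = 0.9·0.1606 / (0.9·0.1606 + 0.35·0.8394) ≈ 0.3297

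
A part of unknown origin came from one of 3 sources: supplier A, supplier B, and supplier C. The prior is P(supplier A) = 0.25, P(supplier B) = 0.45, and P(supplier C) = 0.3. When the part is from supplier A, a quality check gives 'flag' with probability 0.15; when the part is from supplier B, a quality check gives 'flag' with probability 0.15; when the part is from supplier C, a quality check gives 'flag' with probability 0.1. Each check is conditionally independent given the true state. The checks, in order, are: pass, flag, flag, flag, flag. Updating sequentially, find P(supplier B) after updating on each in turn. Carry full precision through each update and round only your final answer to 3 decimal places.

Apply Bayes' rule sequentially, carrying P(supplier B) forward.
After 'pass': normaliser = 0.85·0.2500 + 0.85·0.4500 + 0.9·0.3000; P(supplier A) ≈ 0.2457, P(supplier B) ≈ 0.4422, P(supplier C) ≈ 0.3121
After 'flag': normaliser = 0.15·0.2457 + 0.15·0.4422 + 0.1·0.3121; P(supplier A) ≈ 0.2742, P(supplier B) ≈ 0.4935, P(supplier C) ≈ 0.2323
After 'flag': normaliser = 0.15·0.2742 + 0.15·0.4935 + 0.1·0.2323; P(supplier A) ≈ 0.2972, P(supplier B) ≈ 0.5350, P(supplier C) ≈ 0.1678
After 'flag': normaliser = 0.15·0.2972 + 0.15·0.5350 + 0.1·0.1678; P(supplier A) ≈ 0.3148, P(supplier B) ≈ 0.5667, P(supplier C) ≈ 0.1185
After 'flag': normaliser = 0.15·0.3148 + 0.15·0.5667 + 0.1·0.1185; P(supplier A) ≈ 0.3278, P(supplier B) ≈ 0.5900, P(supplier C) ≈ 0.0823

0.590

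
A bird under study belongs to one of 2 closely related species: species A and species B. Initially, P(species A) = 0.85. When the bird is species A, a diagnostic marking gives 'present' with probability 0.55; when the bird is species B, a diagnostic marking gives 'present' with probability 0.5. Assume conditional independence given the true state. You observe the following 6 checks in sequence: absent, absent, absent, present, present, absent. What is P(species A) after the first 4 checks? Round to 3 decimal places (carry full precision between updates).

0.820

After 'absent': P(species A) = 0.45·0.8500 / (0.45·0.8500 + 0.5·0.1500) ≈ 0.8361
After 'absent': P(species A) = 0.45·0.8361 / (0.45·0.8361 + 0.5·0.1639) ≈ 0.8211
After 'absent': P(species A) = 0.45·0.8211 / (0.45·0.8211 + 0.5·0.1789) ≈ 0.8051
After 'present': P(species A) = 0.55·0.8051 / (0.55·0.8051 + 0.5·0.1949) ≈ 0.8196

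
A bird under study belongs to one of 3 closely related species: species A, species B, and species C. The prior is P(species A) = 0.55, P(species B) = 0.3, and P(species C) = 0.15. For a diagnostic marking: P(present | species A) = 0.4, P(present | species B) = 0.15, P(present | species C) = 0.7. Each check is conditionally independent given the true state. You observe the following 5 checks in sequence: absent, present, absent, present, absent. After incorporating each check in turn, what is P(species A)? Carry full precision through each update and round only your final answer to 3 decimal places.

0.756

Each posterior becomes the prior for the next update.
After 'absent': normaliser = 0.6·0.5500 + 0.85·0.3000 + 0.3·0.1500; P(species A) ≈ 0.5238, P(species B) ≈ 0.4048, P(species C) ≈ 0.0714
After 'present': normaliser = 0.4·0.5238 + 0.15·0.4048 + 0.7·0.0714; P(species A) ≈ 0.6543, P(species B) ≈ 0.1896, P(species C) ≈ 0.1561
After 'absent': normaliser = 0.6·0.6543 + 0.85·0.1896 + 0.3·0.1561; P(species A) ≈ 0.6537, P(species B) ≈ 0.2683, P(species C) ≈ 0.0780
After 'present': normaliser = 0.4·0.6537 + 0.15·0.2683 + 0.7·0.0780; P(species A) ≈ 0.7338, P(species B) ≈ 0.1130, P(species C) ≈ 0.1532
After 'absent': normaliser = 0.6·0.7338 + 0.85·0.1130 + 0.3·0.1532; P(species A) ≈ 0.7562, P(species B) ≈ 0.1649, P(species C) ≈ 0.0789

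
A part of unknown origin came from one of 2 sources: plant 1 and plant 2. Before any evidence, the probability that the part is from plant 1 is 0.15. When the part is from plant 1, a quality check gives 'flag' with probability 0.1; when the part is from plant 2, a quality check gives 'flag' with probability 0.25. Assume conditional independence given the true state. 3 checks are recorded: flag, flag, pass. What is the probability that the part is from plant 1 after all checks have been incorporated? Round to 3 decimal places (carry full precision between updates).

0.033

Apply Bayes' rule sequentially, carrying P(plant 1) forward.
After 'flag': P(plant 1) = 0.1·0.1500 / (0.1·0.1500 + 0.25·0.8500) ≈ 0.0659
After 'flag': P(plant 1) = 0.1·0.0659 / (0.1·0.0659 + 0.25·0.9341) ≈ 0.0275
After 'pass': P(plant 1) = 0.9·0.0275 / (0.9·0.0275 + 0.75·0.9725) ≈ 0.0328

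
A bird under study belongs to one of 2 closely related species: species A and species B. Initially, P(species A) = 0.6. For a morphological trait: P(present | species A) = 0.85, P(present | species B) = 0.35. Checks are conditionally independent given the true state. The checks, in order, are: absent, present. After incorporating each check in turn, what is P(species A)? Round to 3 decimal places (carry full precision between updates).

Apply Bayes' rule sequentially, carrying P(species A) forward.
After 'absent': P(species A) = 0.15·0.6000 / (0.15·0.6000 + 0.65·0.4000) ≈ 0.2571
After 'present': P(species A) = 0.85·0.2571 / (0.85·0.2571 + 0.35·0.7429) ≈ 0.4567

0.457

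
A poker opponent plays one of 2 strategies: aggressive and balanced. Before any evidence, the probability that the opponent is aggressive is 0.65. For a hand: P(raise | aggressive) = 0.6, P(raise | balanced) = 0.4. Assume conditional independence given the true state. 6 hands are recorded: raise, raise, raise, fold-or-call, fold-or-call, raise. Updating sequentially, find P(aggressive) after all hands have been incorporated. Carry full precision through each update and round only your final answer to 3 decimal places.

0.807

After 'raise': P(aggressive) = 0.6·0.6500 / (0.6·0.6500 + 0.4·0.3500) ≈ 0.7358
After 'raise': P(aggressive) = 0.6·0.7358 / (0.6·0.7358 + 0.4·0.2642) ≈ 0.8069
After 'raise': P(aggressive) = 0.6·0.8069 / (0.6·0.8069 + 0.4·0.1931) ≈ 0.8624
After 'fold-or-call': P(aggressive) = 0.4·0.8624 / (0.4·0.8624 + 0.6·0.1376) ≈ 0.8069
After 'fold-or-call': P(aggressive) = 0.4·0.8069 / (0.4·0.8069 + 0.6·0.1931) ≈ 0.7358
After 'raise': P(aggressive) = 0.6·0.7358 / (0.6·0.7358 + 0.4·0.2642) ≈ 0.8069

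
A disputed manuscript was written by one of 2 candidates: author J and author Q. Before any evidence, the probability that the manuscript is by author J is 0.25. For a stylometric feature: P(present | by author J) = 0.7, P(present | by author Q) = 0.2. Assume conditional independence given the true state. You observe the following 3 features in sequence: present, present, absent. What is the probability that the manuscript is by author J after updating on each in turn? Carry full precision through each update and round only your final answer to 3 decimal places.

Apply Bayes' rule sequentially, carrying P(author J) forward.
After 'present': P(author J) = 0.7·0.2500 / (0.7·0.2500 + 0.2·0.7500) ≈ 0.5385
After 'present': P(author J) = 0.7·0.5385 / (0.7·0.5385 + 0.2·0.4615) ≈ 0.8033
After 'absent': P(author J) = 0.3·0.8033 / (0.3·0.8033 + 0.8·0.1967) ≈ 0.6049

0.605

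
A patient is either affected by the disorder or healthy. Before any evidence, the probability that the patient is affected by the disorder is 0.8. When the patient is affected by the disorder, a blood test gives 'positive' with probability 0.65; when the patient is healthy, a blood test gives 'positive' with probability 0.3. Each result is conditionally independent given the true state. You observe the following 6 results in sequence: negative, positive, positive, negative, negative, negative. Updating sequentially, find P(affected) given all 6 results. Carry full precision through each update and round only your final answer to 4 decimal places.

After 'negative': P(affected) = 0.35·0.8000 / (0.35·0.8000 + 0.7·0.2000) ≈ 0.6667
After 'positive': P(affected) = 0.65·0.6667 / (0.65·0.6667 + 0.3·0.3333) ≈ 0.8125
After 'positive': P(affected) = 0.65·0.8125 / (0.65·0.8125 + 0.3·0.1875) ≈ 0.9037
After 'negative': P(affected) = 0.35·0.9037 / (0.35·0.9037 + 0.7·0.0963) ≈ 0.8244
After 'negative': P(affected) = 0.35·0.8244 / (0.35·0.8244 + 0.7·0.1756) ≈ 0.7012
After 'negative': P(affected) = 0.35·0.7012 / (0.35·0.7012 + 0.7·0.2988) ≈ 0.5399

0.5399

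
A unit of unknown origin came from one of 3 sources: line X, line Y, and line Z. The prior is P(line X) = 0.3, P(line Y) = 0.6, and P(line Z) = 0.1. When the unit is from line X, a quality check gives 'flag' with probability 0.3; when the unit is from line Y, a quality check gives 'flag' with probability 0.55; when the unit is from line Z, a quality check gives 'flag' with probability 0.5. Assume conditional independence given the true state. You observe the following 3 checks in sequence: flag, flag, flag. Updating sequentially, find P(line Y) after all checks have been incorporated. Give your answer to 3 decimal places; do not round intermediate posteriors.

After 'flag': normaliser = 0.3·0.3000 + 0.55·0.6000 + 0.5·0.1000; P(line X) ≈ 0.1915, P(line Y) ≈ 0.7021, P(line Z) ≈ 0.1064
After 'flag': normaliser = 0.3·0.1915 + 0.55·0.7021 + 0.5·0.1064; P(line X) ≈ 0.1156, P(line Y) ≈ 0.7773, P(line Z) ≈ 0.1071
After 'flag': normaliser = 0.3·0.1156 + 0.55·0.7773 + 0.5·0.1071; P(line X) ≈ 0.0673, P(line Y) ≈ 0.8289, P(line Z) ≈ 0.1038

0.829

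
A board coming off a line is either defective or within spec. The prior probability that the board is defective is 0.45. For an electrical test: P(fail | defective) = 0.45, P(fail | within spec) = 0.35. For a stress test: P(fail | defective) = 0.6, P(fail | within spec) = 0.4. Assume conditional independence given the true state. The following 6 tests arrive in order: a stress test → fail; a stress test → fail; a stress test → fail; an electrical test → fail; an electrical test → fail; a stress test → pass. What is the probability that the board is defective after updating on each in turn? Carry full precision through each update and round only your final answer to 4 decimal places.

After a stress test='fail': P(defective) = 0.6·0.4500 / (0.6·0.4500 + 0.4·0.5500) ≈ 0.5510
After a stress test='fail': P(defective) = 0.6·0.5510 / (0.6·0.5510 + 0.4·0.4490) ≈ 0.6480
After a stress test='fail': P(defective) = 0.6·0.6480 / (0.6·0.6480 + 0.4·0.3520) ≈ 0.7341
After an electrical test='fail': P(defective) = 0.45·0.7341 / (0.45·0.7341 + 0.35·0.2659) ≈ 0.7802
After an electrical test='fail': P(defective) = 0.45·0.7802 / (0.45·0.7802 + 0.35·0.2198) ≈ 0.8203
After a stress test='pass': P(defective) = 0.4·0.8203 / (0.4·0.8203 + 0.6·0.1797) ≈ 0.7527

0.7527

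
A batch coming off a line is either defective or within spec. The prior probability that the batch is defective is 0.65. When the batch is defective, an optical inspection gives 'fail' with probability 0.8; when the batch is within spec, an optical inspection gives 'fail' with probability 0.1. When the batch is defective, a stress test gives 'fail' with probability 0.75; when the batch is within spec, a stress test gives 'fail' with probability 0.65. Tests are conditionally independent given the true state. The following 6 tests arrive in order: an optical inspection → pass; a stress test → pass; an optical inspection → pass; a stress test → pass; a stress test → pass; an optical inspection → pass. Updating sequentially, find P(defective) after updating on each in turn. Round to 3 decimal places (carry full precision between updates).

0.007

Apply Bayes' rule sequentially, carrying P(defective) forward.
After an optical inspection='pass': P(defective) = 0.2·0.6500 / (0.2·0.6500 + 0.9·0.3500) ≈ 0.2921
After a stress test='pass': P(defective) = 0.25·0.2921 / (0.25·0.2921 + 0.35·0.7079) ≈ 0.2277
After an optical inspection='pass': P(defective) = 0.2·0.2277 / (0.2·0.2277 + 0.9·0.7723) ≈ 0.0615
After a stress test='pass': P(defective) = 0.25·0.0615 / (0.25·0.0615 + 0.35·0.9385) ≈ 0.0447
After a stress test='pass': P(defective) = 0.25·0.0447 / (0.25·0.0447 + 0.35·0.9553) ≈ 0.0323
After an optical inspection='pass': P(defective) = 0.2·0.0323 / (0.2·0.0323 + 0.9·0.9677) ≈ 0.0074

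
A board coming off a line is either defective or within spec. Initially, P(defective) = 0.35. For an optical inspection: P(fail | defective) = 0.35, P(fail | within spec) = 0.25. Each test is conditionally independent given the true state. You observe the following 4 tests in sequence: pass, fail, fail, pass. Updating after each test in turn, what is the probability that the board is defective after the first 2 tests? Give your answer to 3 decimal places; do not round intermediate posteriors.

After 'pass': P(defective) = 0.65·0.3500 / (0.65·0.3500 + 0.75·0.6500) ≈ 0.3182
After 'fail': P(defective) = 0.35·0.3182 / (0.35·0.3182 + 0.25·0.6818) ≈ 0.3952

0.395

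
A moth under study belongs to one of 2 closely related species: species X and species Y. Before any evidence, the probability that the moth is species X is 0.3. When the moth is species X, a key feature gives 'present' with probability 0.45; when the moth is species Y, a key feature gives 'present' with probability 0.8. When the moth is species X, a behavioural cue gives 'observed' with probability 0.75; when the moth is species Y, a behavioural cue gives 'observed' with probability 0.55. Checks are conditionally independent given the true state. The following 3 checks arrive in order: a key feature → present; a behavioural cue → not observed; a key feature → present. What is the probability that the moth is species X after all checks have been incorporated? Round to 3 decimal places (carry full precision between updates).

0.070

After a key feature='present': P(species X) = 0.45·0.3000 / (0.45·0.3000 + 0.8·0.7000) ≈ 0.1942
After a behavioural cue='not observed': P(species X) = 0.25·0.1942 / (0.25·0.1942 + 0.45·0.8058) ≈ 0.1181
After a key feature='present': P(species X) = 0.45·0.1181 / (0.45·0.1181 + 0.8·0.8819) ≈ 0.0701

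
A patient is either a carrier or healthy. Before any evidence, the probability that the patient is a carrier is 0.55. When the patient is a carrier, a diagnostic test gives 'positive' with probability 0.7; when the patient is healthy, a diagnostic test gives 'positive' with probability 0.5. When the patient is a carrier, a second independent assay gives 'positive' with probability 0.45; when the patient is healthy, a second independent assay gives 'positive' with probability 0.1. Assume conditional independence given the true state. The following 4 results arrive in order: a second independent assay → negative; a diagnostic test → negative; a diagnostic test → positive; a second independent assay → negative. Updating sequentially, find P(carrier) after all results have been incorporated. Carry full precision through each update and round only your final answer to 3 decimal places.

0.277

Each posterior becomes the prior for the next update.
After a second independent assay='negative': P(carrier) = 0.55·0.5500 / (0.55·0.5500 + 0.9·0.4500) ≈ 0.4276
After a diagnostic test='negative': P(carrier) = 0.3·0.4276 / (0.3·0.4276 + 0.5·0.5724) ≈ 0.3095
After a diagnostic test='positive': P(carrier) = 0.7·0.3095 / (0.7·0.3095 + 0.5·0.6905) ≈ 0.3855
After a second independent assay='negative': P(carrier) = 0.55·0.3855 / (0.55·0.3855 + 0.9·0.6145) ≈ 0.2772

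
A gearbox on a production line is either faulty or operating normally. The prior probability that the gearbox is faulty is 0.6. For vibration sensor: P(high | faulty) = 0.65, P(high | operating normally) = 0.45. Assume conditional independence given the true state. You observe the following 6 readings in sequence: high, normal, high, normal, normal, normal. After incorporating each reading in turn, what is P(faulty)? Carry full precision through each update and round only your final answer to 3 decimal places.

After 'high': P(faulty) = 0.65·0.6000 / (0.65·0.6000 + 0.45·0.4000) ≈ 0.6842
After 'normal': P(faulty) = 0.35·0.6842 / (0.35·0.6842 + 0.55·0.3158) ≈ 0.5796
After 'high': P(faulty) = 0.65·0.5796 / (0.65·0.5796 + 0.45·0.4204) ≈ 0.6657
After 'normal': P(faulty) = 0.35·0.6657 / (0.35·0.6657 + 0.55·0.3343) ≈ 0.5590
After 'normal': P(faulty) = 0.35·0.5590 / (0.35·0.5590 + 0.55·0.4410) ≈ 0.4464
After 'normal': P(faulty) = 0.35·0.4464 / (0.35·0.4464 + 0.55·0.5536) ≈ 0.3392

0.339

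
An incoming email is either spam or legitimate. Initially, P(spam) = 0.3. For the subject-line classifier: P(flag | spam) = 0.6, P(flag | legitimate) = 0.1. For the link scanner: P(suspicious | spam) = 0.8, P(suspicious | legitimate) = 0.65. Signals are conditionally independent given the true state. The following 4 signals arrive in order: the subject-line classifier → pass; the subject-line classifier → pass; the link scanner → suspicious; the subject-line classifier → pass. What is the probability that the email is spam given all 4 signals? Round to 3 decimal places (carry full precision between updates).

After the subject-line classifier='pass': P(spam) = 0.4·0.3000 / (0.4·0.3000 + 0.9·0.7000) ≈ 0.1600
After the subject-line classifier='pass': P(spam) = 0.4·0.1600 / (0.4·0.1600 + 0.9·0.8400) ≈ 0.0780
After the link scanner='suspicious': P(spam) = 0.8·0.0780 / (0.8·0.0780 + 0.65·0.9220) ≈ 0.0944
After the subject-line classifier='pass': P(spam) = 0.4·0.0944 / (0.4·0.0944 + 0.9·0.9056) ≈ 0.0443

0.044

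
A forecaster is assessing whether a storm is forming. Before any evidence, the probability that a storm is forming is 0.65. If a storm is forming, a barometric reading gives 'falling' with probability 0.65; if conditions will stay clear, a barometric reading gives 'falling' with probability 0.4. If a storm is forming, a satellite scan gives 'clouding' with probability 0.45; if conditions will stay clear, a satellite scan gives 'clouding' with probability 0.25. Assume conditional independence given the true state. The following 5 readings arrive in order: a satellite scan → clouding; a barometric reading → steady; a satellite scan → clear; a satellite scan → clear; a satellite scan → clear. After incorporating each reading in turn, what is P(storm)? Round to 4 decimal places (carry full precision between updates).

Apply Bayes' rule sequentially, carrying P(storm) forward.
After a satellite scan='clouding': P(storm) = 0.45·0.6500 / (0.45·0.6500 + 0.25·0.3500) ≈ 0.7697
After a barometric reading='steady': P(storm) = 0.35·0.7697 / (0.35·0.7697 + 0.6·0.2303) ≈ 0.6610
After a satellite scan='clear': P(storm) = 0.55·0.6610 / (0.55·0.6610 + 0.75·0.3390) ≈ 0.5885
After a satellite scan='clear': P(storm) = 0.55·0.5885 / (0.55·0.5885 + 0.75·0.4115) ≈ 0.5119
After a satellite scan='clear': P(storm) = 0.55·0.5119 / (0.55·0.5119 + 0.75·0.4881) ≈ 0.4347

0.4347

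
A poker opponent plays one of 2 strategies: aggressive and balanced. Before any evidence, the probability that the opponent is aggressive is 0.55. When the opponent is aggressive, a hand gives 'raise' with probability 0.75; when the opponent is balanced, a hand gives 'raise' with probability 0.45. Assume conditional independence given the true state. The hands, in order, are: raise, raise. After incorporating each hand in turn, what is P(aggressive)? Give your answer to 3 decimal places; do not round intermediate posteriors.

Apply Bayes' rule sequentially, carrying P(aggressive) forward.
After 'raise': P(aggressive) = 0.75·0.5500 / (0.75·0.5500 + 0.45·0.4500) ≈ 0.6707
After 'raise': P(aggressive) = 0.75·0.6707 / (0.75·0.6707 + 0.45·0.3293) ≈ 0.7725

0.772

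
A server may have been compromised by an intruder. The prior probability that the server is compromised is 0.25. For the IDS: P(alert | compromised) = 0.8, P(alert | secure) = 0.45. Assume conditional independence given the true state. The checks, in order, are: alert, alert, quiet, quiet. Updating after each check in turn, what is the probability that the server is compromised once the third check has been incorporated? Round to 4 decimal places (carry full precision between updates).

0.2770

After 'alert': P(compromised) = 0.8·0.2500 / (0.8·0.2500 + 0.45·0.7500) ≈ 0.3721
After 'alert': P(compromised) = 0.8·0.3721 / (0.8·0.3721 + 0.45·0.6279) ≈ 0.5130
After 'quiet': P(compromised) = 0.2·0.5130 / (0.2·0.5130 + 0.55·0.4870) ≈ 0.2770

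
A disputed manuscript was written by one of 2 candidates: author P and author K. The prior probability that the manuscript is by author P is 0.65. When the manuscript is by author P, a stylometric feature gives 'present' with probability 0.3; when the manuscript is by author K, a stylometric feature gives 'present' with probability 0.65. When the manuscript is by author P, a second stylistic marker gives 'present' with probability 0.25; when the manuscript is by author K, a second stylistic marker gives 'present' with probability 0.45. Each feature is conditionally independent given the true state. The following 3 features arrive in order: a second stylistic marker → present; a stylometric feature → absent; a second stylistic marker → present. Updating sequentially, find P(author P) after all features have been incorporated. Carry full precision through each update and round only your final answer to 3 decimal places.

0.534

Each posterior becomes the prior for the next update.
After a second stylistic marker='present': P(author P) = 0.25·0.6500 / (0.25·0.6500 + 0.45·0.3500) ≈ 0.5078
After a stylometric feature='absent': P(author P) = 0.7·0.5078 / (0.7·0.5078 + 0.35·0.4922) ≈ 0.6736
After a second stylistic marker='present': P(author P) = 0.25·0.6736 / (0.25·0.6736 + 0.45·0.3264) ≈ 0.5341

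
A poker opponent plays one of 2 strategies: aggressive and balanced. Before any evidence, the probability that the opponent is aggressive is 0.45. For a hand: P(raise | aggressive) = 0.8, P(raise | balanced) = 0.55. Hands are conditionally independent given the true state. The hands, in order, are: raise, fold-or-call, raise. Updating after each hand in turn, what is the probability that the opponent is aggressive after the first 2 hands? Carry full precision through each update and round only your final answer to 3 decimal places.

0.346

After 'raise': P(aggressive) = 0.8·0.4500 / (0.8·0.4500 + 0.55·0.5500) ≈ 0.5434
After 'fold-or-call': P(aggressive) = 0.2·0.5434 / (0.2·0.5434 + 0.45·0.4566) ≈ 0.3459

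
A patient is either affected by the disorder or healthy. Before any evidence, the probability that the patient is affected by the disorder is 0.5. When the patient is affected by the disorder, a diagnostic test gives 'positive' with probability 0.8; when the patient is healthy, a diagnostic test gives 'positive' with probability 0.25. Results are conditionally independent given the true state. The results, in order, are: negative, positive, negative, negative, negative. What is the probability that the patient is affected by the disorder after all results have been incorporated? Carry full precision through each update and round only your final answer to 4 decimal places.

0.0159

Each posterior becomes the prior for the next update.
After 'negative': P(affected) = 0.2·0.5000 / (0.2·0.5000 + 0.75·0.5000) ≈ 0.2105
After 'positive': P(affected) = 0.8·0.2105 / (0.8·0.2105 + 0.25·0.7895) ≈ 0.4604
After 'negative': P(affected) = 0.2·0.4604 / (0.2·0.4604 + 0.75·0.5396) ≈ 0.1854
After 'negative': P(affected) = 0.2·0.1854 / (0.2·0.1854 + 0.75·0.8146) ≈ 0.0572
After 'negative': P(affected) = 0.2·0.0572 / (0.2·0.0572 + 0.75·0.9428) ≈ 0.0159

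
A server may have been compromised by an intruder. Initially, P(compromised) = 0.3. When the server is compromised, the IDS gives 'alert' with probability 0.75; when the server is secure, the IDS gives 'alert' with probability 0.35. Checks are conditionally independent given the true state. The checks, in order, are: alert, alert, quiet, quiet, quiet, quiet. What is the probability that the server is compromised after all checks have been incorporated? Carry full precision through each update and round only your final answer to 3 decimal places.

0.041

After 'alert': P(compromised) = 0.75·0.3000 / (0.75·0.3000 + 0.35·0.7000) ≈ 0.4787
After 'alert': P(compromised) = 0.75·0.4787 / (0.75·0.4787 + 0.35·0.5213) ≈ 0.6631
After 'quiet': P(compromised) = 0.25·0.6631 / (0.25·0.6631 + 0.65·0.3369) ≈ 0.4308
After 'quiet': P(compromised) = 0.25·0.4308 / (0.25·0.4308 + 0.65·0.5692) ≈ 0.2255
After 'quiet': P(compromised) = 0.25·0.2255 / (0.25·0.2255 + 0.65·0.7745) ≈ 0.1007
After 'quiet': P(compromised) = 0.25·0.1007 / (0.25·0.1007 + 0.65·0.8993) ≈ 0.0413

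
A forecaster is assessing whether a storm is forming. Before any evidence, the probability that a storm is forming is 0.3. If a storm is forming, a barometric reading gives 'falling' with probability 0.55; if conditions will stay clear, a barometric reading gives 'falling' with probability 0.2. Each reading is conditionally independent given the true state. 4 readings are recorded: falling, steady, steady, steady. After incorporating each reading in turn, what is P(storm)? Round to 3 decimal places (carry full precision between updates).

Apply Bayes' rule sequentially, carrying P(storm) forward.
After 'falling': P(storm) = 0.55·0.3000 / (0.55·0.3000 + 0.2·0.7000) ≈ 0.5410
After 'steady': P(storm) = 0.45·0.5410 / (0.45·0.5410 + 0.8·0.4590) ≈ 0.3987
After 'steady': P(storm) = 0.45·0.3987 / (0.45·0.3987 + 0.8·0.6013) ≈ 0.2716
After 'steady': P(storm) = 0.45·0.2716 / (0.45·0.2716 + 0.8·0.7284) ≈ 0.1734

0.173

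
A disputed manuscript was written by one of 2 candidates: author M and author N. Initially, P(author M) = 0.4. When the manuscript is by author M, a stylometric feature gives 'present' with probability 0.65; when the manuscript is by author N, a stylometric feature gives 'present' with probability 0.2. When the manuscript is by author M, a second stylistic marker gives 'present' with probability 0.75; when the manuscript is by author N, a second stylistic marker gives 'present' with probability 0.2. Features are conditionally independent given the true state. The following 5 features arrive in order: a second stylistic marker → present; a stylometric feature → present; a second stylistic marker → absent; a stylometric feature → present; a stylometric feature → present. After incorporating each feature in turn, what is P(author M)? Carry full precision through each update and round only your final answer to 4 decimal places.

0.9641

Each posterior becomes the prior for the next update.
After a second stylistic marker='present': P(author M) = 0.75·0.4000 / (0.75·0.4000 + 0.2·0.6000) ≈ 0.7143
After a stylometric feature='present': P(author M) = 0.65·0.7143 / (0.65·0.7143 + 0.2·0.2857) ≈ 0.8904
After a second stylistic marker='absent': P(author M) = 0.25·0.8904 / (0.25·0.8904 + 0.8·0.1096) ≈ 0.7174
After a stylometric feature='present': P(author M) = 0.65·0.7174 / (0.65·0.7174 + 0.2·0.2826) ≈ 0.8919
After a stylometric feature='present': P(author M) = 0.65·0.8919 / (0.65·0.8919 + 0.2·0.1081) ≈ 0.9641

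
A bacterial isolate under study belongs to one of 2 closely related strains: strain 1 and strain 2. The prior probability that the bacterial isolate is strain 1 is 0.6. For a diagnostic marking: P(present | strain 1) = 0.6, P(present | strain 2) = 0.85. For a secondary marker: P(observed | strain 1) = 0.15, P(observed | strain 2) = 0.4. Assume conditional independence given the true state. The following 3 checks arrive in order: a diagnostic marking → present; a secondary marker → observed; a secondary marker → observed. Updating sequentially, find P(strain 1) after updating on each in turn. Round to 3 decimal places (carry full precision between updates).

Each posterior becomes the prior for the next update.
After a diagnostic marking='present': P(strain 1) = 0.6·0.6000 / (0.6·0.6000 + 0.85·0.4000) ≈ 0.5143
After a secondary marker='observed': P(strain 1) = 0.15·0.5143 / (0.15·0.5143 + 0.4·0.4857) ≈ 0.2842
After a secondary marker='observed': P(strain 1) = 0.15·0.2842 / (0.15·0.2842 + 0.4·0.7158) ≈ 0.1296

0.130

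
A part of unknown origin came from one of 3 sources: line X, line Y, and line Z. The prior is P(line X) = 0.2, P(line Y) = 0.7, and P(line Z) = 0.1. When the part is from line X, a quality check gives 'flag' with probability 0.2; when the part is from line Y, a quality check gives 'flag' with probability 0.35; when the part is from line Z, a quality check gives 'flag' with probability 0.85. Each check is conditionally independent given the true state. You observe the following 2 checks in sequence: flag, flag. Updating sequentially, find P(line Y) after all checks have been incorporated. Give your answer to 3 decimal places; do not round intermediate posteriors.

After 'flag': normaliser = 0.2·0.2000 + 0.35·0.7000 + 0.85·0.1000; P(line X) ≈ 0.1081, P(line Y) ≈ 0.6622, P(line Z) ≈ 0.2297
After 'flag': normaliser = 0.2·0.1081 + 0.35·0.6622 + 0.85·0.2297; P(line X) ≈ 0.0482, P(line Y) ≈ 0.5166, P(line Z) ≈ 0.4352

0.517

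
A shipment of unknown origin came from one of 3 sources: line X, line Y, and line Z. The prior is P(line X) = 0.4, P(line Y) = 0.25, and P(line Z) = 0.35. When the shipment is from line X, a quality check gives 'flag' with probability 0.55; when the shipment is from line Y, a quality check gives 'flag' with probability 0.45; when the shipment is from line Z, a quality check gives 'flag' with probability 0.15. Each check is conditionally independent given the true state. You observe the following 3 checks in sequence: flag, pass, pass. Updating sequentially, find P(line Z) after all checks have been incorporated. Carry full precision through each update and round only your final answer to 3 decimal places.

Apply Bayes' rule sequentially, carrying P(line Z) forward.
After 'flag': normaliser = 0.55·0.4000 + 0.45·0.2500 + 0.15·0.3500; P(line X) ≈ 0.5714, P(line Y) ≈ 0.2922, P(line Z) ≈ 0.1364
After 'pass': normaliser = 0.45·0.5714 + 0.55·0.2922 + 0.85·0.1364; P(line X) ≈ 0.4818, P(line Y) ≈ 0.3011, P(line Z) ≈ 0.2172
After 'pass': normaliser = 0.45·0.4818 + 0.55·0.3011 + 0.85·0.2172; P(line X) ≈ 0.3824, P(line Y) ≈ 0.2921, P(line Z) ≈ 0.3256

0.326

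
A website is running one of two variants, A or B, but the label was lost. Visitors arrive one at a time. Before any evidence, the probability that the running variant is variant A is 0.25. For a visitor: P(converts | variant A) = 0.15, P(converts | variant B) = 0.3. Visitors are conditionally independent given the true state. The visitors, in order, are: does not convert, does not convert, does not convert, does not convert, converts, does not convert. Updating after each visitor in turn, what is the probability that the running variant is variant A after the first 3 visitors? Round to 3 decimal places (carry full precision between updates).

After 'does not convert': P(A) = 0.85·0.2500 / (0.85·0.2500 + 0.7·0.7500) ≈ 0.2881
After 'does not convert': P(A) = 0.85·0.2881 / (0.85·0.2881 + 0.7·0.7119) ≈ 0.3295
After 'does not convert': P(A) = 0.85·0.3295 / (0.85·0.3295 + 0.7·0.6705) ≈ 0.3738

0.374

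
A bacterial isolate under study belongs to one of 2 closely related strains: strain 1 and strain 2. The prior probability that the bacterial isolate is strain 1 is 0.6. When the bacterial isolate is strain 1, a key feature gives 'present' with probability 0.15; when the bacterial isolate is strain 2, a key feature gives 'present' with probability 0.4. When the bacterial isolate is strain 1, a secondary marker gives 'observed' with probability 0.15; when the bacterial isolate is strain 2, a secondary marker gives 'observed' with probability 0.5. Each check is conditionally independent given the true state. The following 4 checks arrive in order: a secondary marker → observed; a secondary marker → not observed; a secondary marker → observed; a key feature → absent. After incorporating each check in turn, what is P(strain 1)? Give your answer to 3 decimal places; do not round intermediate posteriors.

After a secondary marker='observed': P(strain 1) = 0.15·0.6000 / (0.15·0.6000 + 0.5·0.4000) ≈ 0.3103
After a secondary marker='not observed': P(strain 1) = 0.85·0.3103 / (0.85·0.3103 + 0.5·0.6897) ≈ 0.4334
After a secondary marker='observed': P(strain 1) = 0.15·0.4334 / (0.15·0.4334 + 0.5·0.5666) ≈ 0.1867
After a key feature='absent': P(strain 1) = 0.85·0.1867 / (0.85·0.1867 + 0.6·0.8133) ≈ 0.2454

0.245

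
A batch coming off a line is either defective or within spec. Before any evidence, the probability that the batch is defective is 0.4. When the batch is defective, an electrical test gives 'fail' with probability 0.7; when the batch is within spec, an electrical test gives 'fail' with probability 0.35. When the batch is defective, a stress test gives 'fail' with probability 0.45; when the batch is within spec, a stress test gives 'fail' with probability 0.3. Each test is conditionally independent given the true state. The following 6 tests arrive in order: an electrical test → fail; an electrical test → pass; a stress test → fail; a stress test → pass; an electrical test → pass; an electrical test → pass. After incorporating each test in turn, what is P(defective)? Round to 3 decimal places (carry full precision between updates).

Apply Bayes' rule sequentially, carrying P(defective) forward.
After an electrical test='fail': P(defective) = 0.7·0.4000 / (0.7·0.4000 + 0.35·0.6000) ≈ 0.5714
After an electrical test='pass': P(defective) = 0.3·0.5714 / (0.3·0.5714 + 0.65·0.4286) ≈ 0.3810
After a stress test='fail': P(defective) = 0.45·0.3810 / (0.45·0.3810 + 0.3·0.6190) ≈ 0.4800
After a stress test='pass': P(defective) = 0.55·0.4800 / (0.55·0.4800 + 0.7·0.5200) ≈ 0.4204
After an electrical test='pass': P(defective) = 0.3·0.4204 / (0.3·0.4204 + 0.65·0.5796) ≈ 0.2508
After an electrical test='pass': P(defective) = 0.3·0.2508 / (0.3·0.2508 + 0.65·0.7492) ≈ 0.1338

0.134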